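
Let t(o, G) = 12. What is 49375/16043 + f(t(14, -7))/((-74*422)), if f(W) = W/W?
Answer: 1541866457/500990804 ≈ 3.0776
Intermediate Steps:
f(W) = 1
49375/16043 + f(t(14, -7))/((-74*422)) = 49375/16043 + 1/(-74*422) = 49375*(1/16043) + 1/(-31228) = 49375/16043 + 1*(-1/31228) = 49375/16043 - 1/31228 = 1541866457/500990804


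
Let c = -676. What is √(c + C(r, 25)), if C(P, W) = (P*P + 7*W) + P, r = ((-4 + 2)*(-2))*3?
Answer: I*√345 ≈ 18.574*I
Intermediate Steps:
r = 12 (r = -2*(-2)*3 = 4*3 = 12)
C(P, W) = P + P² + 7*W (C(P, W) = (P² + 7*W) + P = P + P² + 7*W)
√(c + C(r, 25)) = √(-676 + (12 + 12² + 7*25)) = √(-676 + (12 + 144 + 175)) = √(-676 + 331) = √(-345) = I*√345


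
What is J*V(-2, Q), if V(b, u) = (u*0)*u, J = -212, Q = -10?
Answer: 0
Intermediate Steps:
V(b, u) = 0 (V(b, u) = 0*u = 0)
J*V(-2, Q) = -212*0 = 0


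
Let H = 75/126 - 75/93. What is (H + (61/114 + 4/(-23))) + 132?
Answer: 37594946/284487 ≈ 132.15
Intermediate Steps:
H = -275/1302 (H = 75*(1/126) - 75*1/93 = 25/42 - 25/31 = -275/1302 ≈ -0.21121)
(H + (61/114 + 4/(-23))) + 132 = (-275/1302 + (61/114 + 4/(-23))) + 132 = (-275/1302 + (61*(1/114) + 4*(-1/23))) + 132 = (-275/1302 + (61/114 - 4/23)) + 132 = (-275/1302 + 947/2622) + 132 = 42662/284487 + 132 = 37594946/284487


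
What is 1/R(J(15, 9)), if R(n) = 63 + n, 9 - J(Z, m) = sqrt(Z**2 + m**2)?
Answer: 4/271 + sqrt(34)/1626 ≈ 0.018346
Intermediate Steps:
J(Z, m) = 9 - sqrt(Z**2 + m**2)
1/R(J(15, 9)) = 1/(63 + (9 - sqrt(15**2 + 9**2))) = 1/(63 + (9 - sqrt(225 + 81))) = 1/(63 + (9 - sqrt(306))) = 1/(63 + (9 - 3*sqrt(34))) = 1/(72 - 3*sqrt(34))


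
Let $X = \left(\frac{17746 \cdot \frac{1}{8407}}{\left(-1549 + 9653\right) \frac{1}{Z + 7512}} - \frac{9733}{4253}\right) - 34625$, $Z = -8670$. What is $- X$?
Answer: $\frac{2508407782160507}{72439571246} \approx 34628.0$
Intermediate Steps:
$X = - \frac{2508407782160507}{72439571246}$ ($X = \left(\frac{17746 \cdot \frac{1}{8407}}{\left(-1549 + 9653\right) \frac{1}{-8670 + 7512}} - \frac{9733}{4253}\right) - 34625 = \left(\frac{17746 \cdot \frac{1}{8407}}{8104 \frac{1}{-1158}} - \frac{9733}{4253}\right) - 34625 = \left(\frac{17746}{8407 \cdot 8104 \left(- \frac{1}{1158}\right)} - \frac{9733}{4253}\right) - 34625 = \left(\frac{17746}{8407 \left(- \frac{4052}{579}\right)} - \frac{9733}{4253}\right) - 34625 = \left(\frac{17746}{8407} \left(- \frac{579}{4052}\right) - \frac{9733}{4253}\right) - 34625 = \left(- \frac{5137467}{17032582} - \frac{9733}{4253}\right) - 34625 = - \frac{187627767757}{72439571246} - 34625 = - \frac{2508407782160507}{72439571246} \approx -34628.0$)
$- X = \left(-1\right) \left(- \frac{2508407782160507}{72439571246}\right) = \frac{2508407782160507}{72439571246}$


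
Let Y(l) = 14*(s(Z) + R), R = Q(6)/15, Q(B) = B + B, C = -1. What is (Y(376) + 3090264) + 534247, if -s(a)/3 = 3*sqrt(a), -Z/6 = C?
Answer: 18122611/5 - 126*sqrt(6) ≈ 3.6242e+6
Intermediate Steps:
Q(B) = 2*B
Z = 6 (Z = -6*(-1) = 6)
s(a) = -9*sqrt(a)
R = 4/5 (R = (2*6)/15 = 12*(1/15) = 4/5 ≈ 0.80000)
Y(l) = 56/5 - 126*sqrt(6) (Y(l) = 14*(-9*sqrt(6) + 4/5) = 14*(4/5 - 9*sqrt(6)) = 56/5 - 126*sqrt(6))
(Y(376) + 3090264) + 534247 = ((56/5 - 126*sqrt(6)) + 3090264) + 534247 = (15451376/5 - 126*sqrt(6)) + 534247 = 18122611/5 - 126*sqrt(6)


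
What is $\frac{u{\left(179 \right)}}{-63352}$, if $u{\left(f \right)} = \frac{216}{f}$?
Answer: $- \frac{27}{1417501} \approx -1.9048 \cdot 10^{-5}$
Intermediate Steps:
$\frac{u{\left(179 \right)}}{-63352} = \frac{216 \cdot \frac{1}{179}}{-63352} = 216 \cdot \frac{1}{179} \left(- \frac{1}{63352}\right) = \frac{216}{179} \left(- \frac{1}{63352}\right) = - \frac{27}{1417501}$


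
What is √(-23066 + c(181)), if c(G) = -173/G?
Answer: I*√755696539/181 ≈ 151.88*I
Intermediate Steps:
√(-23066 + c(181)) = √(-23066 - 173/181) = √(-4175119/181) = I*√755696539/181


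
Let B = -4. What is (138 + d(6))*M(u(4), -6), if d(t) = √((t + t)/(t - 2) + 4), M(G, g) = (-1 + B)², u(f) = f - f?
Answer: 3450 + 25*√7 ≈ 3516.1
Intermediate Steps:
u(f) = 0
M(G, g) = 25 (M(G, g) = (-1 - 4)² = (-5)² = 25)
d(t) = √(4 + 2*t/(-2 + t)) (d(t) = √((2*t)/(-2 + t) + 4) = √(2*t/(-2 + t) + 4) = √(4 + 2*t/(-2 + t)))
(138 + d(6))*M(u(4), -6) = (138 + √2*√((-4 + 3*6)/(-2 + 6)))*25 = (138 + √2*√((-4 + 18)/4))*25 = (138 + √2*√((¼)*14))*25 = (138 + √2*√(7/2))*25 = (138 + √2*(√14/2))*25 = (138 + √7)*25 = 3450 + 25*√7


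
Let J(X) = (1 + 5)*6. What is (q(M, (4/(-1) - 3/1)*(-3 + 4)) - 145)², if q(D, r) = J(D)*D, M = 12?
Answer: 82369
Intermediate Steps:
J(X) = 36 (J(X) = 6*6 = 36)
q(D, r) = 36*D
(q(M, (4/(-1) - 3/1)*(-3 + 4)) - 145)² = (36*12 - 145)² = (432 - 145)² = 287² = 82369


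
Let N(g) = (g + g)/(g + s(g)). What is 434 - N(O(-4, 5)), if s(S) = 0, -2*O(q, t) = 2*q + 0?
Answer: 432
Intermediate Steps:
O(q, t) = -q (O(q, t) = -(2*q + 0)/2 = -q)
N(g) = 2 (N(g) = (g + g)/(g + 0) = (2*g)/g = 2)
434 - N(O(-4, 5)) = 434 - 1*2 = 434 - 2 = 432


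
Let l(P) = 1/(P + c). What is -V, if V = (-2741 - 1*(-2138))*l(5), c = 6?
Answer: 603/11 ≈ 54.818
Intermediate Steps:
l(P) = 1/(6 + P) (l(P) = 1/(P + 6) = 1/(6 + P))
V = -603/11 (V = (-2741 - 1*(-2138))/(6 + 5) = (-2741 + 2138)/11 = -603*1/11 = -603/11 ≈ -54.818)
-V = -1*(-603/11) = 603/11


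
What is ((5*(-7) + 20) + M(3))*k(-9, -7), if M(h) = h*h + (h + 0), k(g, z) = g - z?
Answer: 6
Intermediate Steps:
M(h) = h + h**2 (M(h) = h**2 + h = h + h**2)
((5*(-7) + 20) + M(3))*k(-9, -7) = ((5*(-7) + 20) + 3*(1 + 3))*(-9 - 1*(-7)) = ((-35 + 20) + 3*4)*(-9 + 7) = (-15 + 12)*(-2) = -3*(-2) = 6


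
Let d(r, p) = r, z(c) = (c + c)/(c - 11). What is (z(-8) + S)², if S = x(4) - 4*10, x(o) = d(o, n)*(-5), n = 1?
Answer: 1263376/361 ≈ 3499.7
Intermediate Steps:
z(c) = 2*c/(-11 + c) (z(c) = (2*c)/(-11 + c) = 2*c/(-11 + c))
x(o) = -5*o (x(o) = o*(-5) = -5*o)
S = -60 (S = -5*4 - 4*10 = -20 - 40 = -60)
(z(-8) + S)² = (2*(-8)/(-11 - 8) - 60)² = (2*(-8)/(-19) - 60)² = (2*(-8)*(-1/19) - 60)² = (16/19 - 60)² = (-1124/19)² = 1263376/361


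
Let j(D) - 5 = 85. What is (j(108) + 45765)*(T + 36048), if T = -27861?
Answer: 375414885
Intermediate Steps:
j(D) = 90 (j(D) = 5 + 85 = 90)
(j(108) + 45765)*(T + 36048) = (90 + 45765)*(-27861 + 36048) = 45855*8187 = 375414885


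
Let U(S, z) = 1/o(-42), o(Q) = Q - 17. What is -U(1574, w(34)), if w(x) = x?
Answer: 1/59 ≈ 0.016949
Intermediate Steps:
o(Q) = -17 + Q
U(S, z) = -1/59 (U(S, z) = 1/(-17 - 42) = 1/(-59) = -1/59)
-U(1574, w(34)) = -1*(-1/59) = 1/59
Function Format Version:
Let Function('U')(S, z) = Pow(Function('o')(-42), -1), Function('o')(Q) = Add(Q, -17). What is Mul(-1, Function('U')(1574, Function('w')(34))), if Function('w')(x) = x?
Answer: Rational(1, 59) ≈ 0.016949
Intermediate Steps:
Function('o')(Q) = Add(-17, Q)
Function('U')(S, z) = Rational(-1, 59) (Function('U')(S, z) = Pow(Add(-17, -42), -1) = Pow(-59, -1) = Rational(-1, 59))
Mul(-1, Function('U')(1574, Function('w')(34))) = Mul(-1, Rational(-1, 59)) = Rational(1, 59)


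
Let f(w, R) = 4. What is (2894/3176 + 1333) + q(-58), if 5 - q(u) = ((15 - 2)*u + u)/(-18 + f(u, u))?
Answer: 2034087/1588 ≈ 1280.9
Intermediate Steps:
q(u) = 5 + u (q(u) = 5 - ((15 - 2)*u + u)/(-18 + 4) = 5 - (13*u + u)/(-14) = 5 - 14*u*(-1)/14 = 5 - (-1)*u = 5 + u)
(2894/3176 + 1333) + q(-58) = (2894/3176 + 1333) + (5 - 58) = (2894*(1/3176) + 1333) - 53 = (1447/1588 + 1333) - 53 = 2118251/1588 - 53 = 2034087/1588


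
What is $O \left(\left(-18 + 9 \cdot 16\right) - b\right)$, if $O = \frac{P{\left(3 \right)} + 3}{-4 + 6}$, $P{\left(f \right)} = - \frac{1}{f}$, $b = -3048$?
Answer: $4232$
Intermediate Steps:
$O = \frac{4}{3}$ ($O = \frac{- \frac{1}{3} + 3}{-4 + 6} = \frac{\left(-1\right) \frac{1}{3} + 3}{2} = \left(- \frac{1}{3} + 3\right) \frac{1}{2} = \frac{8}{3} \cdot \frac{1}{2} = \frac{4}{3} \approx 1.3333$)
$O \left(\left(-18 + 9 \cdot 16\right) - b\right) = \frac{4 \left(\left(-18 + 9 \cdot 16\right) - -3048\right)}{3} = \frac{4 \left(\left(-18 + 144\right) + 3048\right)}{3} = \frac{4 \left(126 + 3048\right)}{3} = \frac{4}{3} \cdot 3174 = 4232$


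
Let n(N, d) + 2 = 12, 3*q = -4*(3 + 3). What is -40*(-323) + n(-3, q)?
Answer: 12930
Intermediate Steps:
q = -8 (q = (-4*(3 + 3))/3 = (-4*6)/3 = (⅓)*(-24) = -8)
n(N, d) = 10 (n(N, d) = -2 + 12 = 10)
-40*(-323) + n(-3, q) = -40*(-323) + 10 = 12920 + 10 = 12930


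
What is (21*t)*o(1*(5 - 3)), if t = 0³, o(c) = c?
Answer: 0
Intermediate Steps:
t = 0
(21*t)*o(1*(5 - 3)) = (21*0)*(1*(5 - 3)) = 0*(1*2) = 0*2 = 0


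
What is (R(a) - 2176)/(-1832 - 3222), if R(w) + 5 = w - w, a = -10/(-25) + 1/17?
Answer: 2181/5054 ≈ 0.43154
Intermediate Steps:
a = 39/85 (a = -10*(-1/25) + 1*(1/17) = 2/5 + 1/17 = 39/85 ≈ 0.45882)
R(w) = -5 (R(w) = -5 + (w - w) = -5 + 0 = -5)
(R(a) - 2176)/(-1832 - 3222) = (-5 - 2176)/(-1832 - 3222) = -2181/(-5054) = -2181*(-1/5054) = 2181/5054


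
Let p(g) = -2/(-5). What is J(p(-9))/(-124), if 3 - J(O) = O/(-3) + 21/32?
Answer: -1189/59520 ≈ -0.019976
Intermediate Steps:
p(g) = ⅖ (p(g) = -2*(-⅕) = ⅖)
J(O) = 75/32 + O/3 (J(O) = 3 - (O/(-3) + 21/32) = 3 - (O*(-⅓) + 21*(1/32)) = 3 - (-O/3 + 21/32) = 3 - (21/32 - O/3) = 3 + (-21/32 + O/3) = 75/32 + O/3)
J(p(-9))/(-124) = (75/32 + (⅓)*(⅖))/(-124) = (75/32 + 2/15)*(-1/124) = (1189/480)*(-1/124) = -1189/59520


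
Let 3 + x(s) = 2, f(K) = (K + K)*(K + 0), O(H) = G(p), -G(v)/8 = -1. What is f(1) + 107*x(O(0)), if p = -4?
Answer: -105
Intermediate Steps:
G(v) = 8 (G(v) = -8*(-1) = 8)
O(H) = 8
f(K) = 2*K² (f(K) = (2*K)*K = 2*K²)
x(s) = -1 (x(s) = -3 + 2 = -1)
f(1) + 107*x(O(0)) = 2*1² + 107*(-1) = 2*1 - 107 = 2 - 107 = -105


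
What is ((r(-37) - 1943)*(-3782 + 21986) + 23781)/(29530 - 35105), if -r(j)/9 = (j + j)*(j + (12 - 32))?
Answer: 726406839/5575 ≈ 1.3030e+5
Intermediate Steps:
r(j) = -18*j*(-20 + j) (r(j) = -9*(j + j)*(j + (12 - 32)) = -9*2*j*(j - 20) = -9*2*j*(-20 + j) = -18*j*(-20 + j))
((r(-37) - 1943)*(-3782 + 21986) + 23781)/(29530 - 35105) = ((18*(-37)*(20 - 1*(-37)) - 1943)*(-3782 + 21986) + 23781)/(29530 - 35105) = ((18*(-37)*(20 + 37) - 1943)*18204 + 23781)/(-5575) = ((18*(-37)*57 - 1943)*18204 + 23781)*(-1/5575) = ((-37962 - 1943)*18204 + 23781)*(-1/5575) = (-39905*18204 + 23781)*(-1/5575) = (-726430620 + 23781)*(-1/5575) = -726406839*(-1/5575) = 726406839/5575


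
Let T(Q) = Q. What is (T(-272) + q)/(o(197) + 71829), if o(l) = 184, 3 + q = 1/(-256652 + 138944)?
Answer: -32369701/8476506204 ≈ -0.0038188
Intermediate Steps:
q = -353125/117708 (q = -3 + 1/(-256652 + 138944) = -3 + 1/(-117708) = -3 - 1/117708 = -353125/117708 ≈ -3.0000)
(T(-272) + q)/(o(197) + 71829) = (-272 - 353125/117708)/(184 + 71829) = -32369701/117708/72013 = -32369701/117708*1/72013 = -32369701/8476506204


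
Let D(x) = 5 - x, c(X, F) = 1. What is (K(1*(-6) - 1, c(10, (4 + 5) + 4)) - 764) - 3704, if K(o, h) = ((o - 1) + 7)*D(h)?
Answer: -4472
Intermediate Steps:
K(o, h) = (5 - h)*(6 + o) (K(o, h) = ((o - 1) + 7)*(5 - h) = ((-1 + o) + 7)*(5 - h) = (6 + o)*(5 - h) = (5 - h)*(6 + o))
(K(1*(-6) - 1, c(10, (4 + 5) + 4)) - 764) - 3704 = (-(-5 + 1)*(6 + (1*(-6) - 1)) - 764) - 3704 = (-1*(-4)*(6 + (-6 - 1)) - 764) - 3704 = (-1*(-4)*(6 - 7) - 764) - 3704 = (-1*(-4)*(-1) - 764) - 3704 = (-4 - 764) - 3704 = -768 - 3704 = -4472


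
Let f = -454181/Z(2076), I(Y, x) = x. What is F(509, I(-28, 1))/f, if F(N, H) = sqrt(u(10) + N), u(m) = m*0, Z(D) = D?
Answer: -2076*sqrt(509)/454181 ≈ -0.10312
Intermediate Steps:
u(m) = 0
F(N, H) = sqrt(N) (F(N, H) = sqrt(0 + N) = sqrt(N))
f = -454181/2076 ≈ -218.78
F(509, I(-28, 1))/f = sqrt(509)/(-454181/2076) = sqrt(509)*(-2076/454181) = -2076*sqrt(509)/454181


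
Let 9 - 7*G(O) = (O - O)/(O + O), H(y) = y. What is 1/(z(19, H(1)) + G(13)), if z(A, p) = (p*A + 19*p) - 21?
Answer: 7/128 ≈ 0.054688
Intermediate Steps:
z(A, p) = -21 + 19*p + A*p (z(A, p) = (A*p + 19*p) - 21 = (19*p + A*p) - 21 = -21 + 19*p + A*p)
G(O) = 9/7 (G(O) = 9/7 - (O - O)/(7*(O + O)) = 9/7 - 0/(2*O) = 9/7 - 0*1/(2*O) = 9/7 - 1/7*0 = 9/7 + 0 = 9/7)
1/(z(19, H(1)) + G(13)) = 1/((-21 + 19*1 + 19*1) + 9/7) = 1/((-21 + 19 + 19) + 9/7) = 1/(17 + 9/7) = 1/(128/7) = 7/128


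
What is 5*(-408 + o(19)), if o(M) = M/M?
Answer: -2035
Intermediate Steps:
o(M) = 1
5*(-408 + o(19)) = 5*(-408 + 1) = 5*(-407) = -2035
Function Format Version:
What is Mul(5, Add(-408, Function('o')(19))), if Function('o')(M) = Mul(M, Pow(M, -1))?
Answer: -2035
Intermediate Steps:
Function('o')(M) = 1
Mul(5, Add(-408, Function('o')(19))) = Mul(5, Add(-408, 1)) = Mul(5, -407) = -2035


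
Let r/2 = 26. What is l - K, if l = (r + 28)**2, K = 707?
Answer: 5693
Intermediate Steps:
r = 52 (r = 2*26 = 52)
l = 6400 (l = (52 + 28)**2 = 80**2 = 6400)
l - K = 6400 - 1*707 = 6400 - 707 = 5693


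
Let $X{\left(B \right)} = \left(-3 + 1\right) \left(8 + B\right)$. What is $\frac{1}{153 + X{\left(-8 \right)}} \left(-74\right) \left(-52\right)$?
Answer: $\frac{3848}{153} \approx 25.15$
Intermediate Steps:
$X{\left(B \right)} = -16 - 2 B$ ($X{\left(B \right)} = - 2 \left(8 + B\right) = -16 - 2 B$)
$\frac{1}{153 + X{\left(-8 \right)}} \left(-74\right) \left(-52\right) = \frac{1}{153 - 0} \left(-74\right) \left(-52\right) = \frac{1}{153 + \left(-16 + 16\right)} \left(-74\right) \left(-52\right) = \frac{1}{153 + 0} \left(-74\right) \left(-52\right) = \frac{1}{153} \left(-74\right) \left(-52\right) = \left(- \frac{74}{153}\right) \left(-52\right) = \frac{3848}{153}$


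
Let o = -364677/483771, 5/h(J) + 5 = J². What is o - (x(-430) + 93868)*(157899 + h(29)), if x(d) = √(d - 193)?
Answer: -499530284407515642/33702713 - 132003569*I*√623/836 ≈ -1.4822e+10 - 3.9412e+6*I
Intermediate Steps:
x(d) = √(-193 + d)
h(J) = 5/(-5 + J²)
o = -121559/161257 (o = -364677*1/483771 = -121559/161257 ≈ -0.75382)
o - (x(-430) + 93868)*(157899 + h(29)) = -121559/161257 - (√(-193 - 430) + 93868)*(157899 + 5/(-5 + 29²)) = -121559/161257 - (√(-623) + 93868)*(157899 + 5/(-5 + 841)) = -121559/161257 - (I*√623 + 93868)*(157899 + 5/836) = -121559/161257 - (93868 + I*√623)*(157899 + 5*(1/836)) = -121559/161257 - (93868 + I*√623)*(157899 + 5/836) = -121559/161257 - (93868 + I*√623)*132003569/836 = -121559/161257 - (3097727753723/209 + 132003569*I*√623/836) = -121559/161257 + (-3097727753723/209 - 132003569*I*√623/836) = -499530284407515642/33702713 - 132003569*I*√623/836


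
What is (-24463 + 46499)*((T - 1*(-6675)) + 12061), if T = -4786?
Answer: 307402200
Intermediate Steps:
(-24463 + 46499)*((T - 1*(-6675)) + 12061) = (-24463 + 46499)*((-4786 - 1*(-6675)) + 12061) = 22036*((-4786 + 6675) + 12061) = 22036*(1889 + 12061) = 22036*13950 = 307402200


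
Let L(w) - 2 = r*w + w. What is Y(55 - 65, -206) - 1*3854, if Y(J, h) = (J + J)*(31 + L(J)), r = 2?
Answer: -3914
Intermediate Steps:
L(w) = 2 + 3*w (L(w) = 2 + (2*w + w) = 2 + 3*w)
Y(J, h) = 2*J*(33 + 3*J) (Y(J, h) = (J + J)*(31 + (2 + 3*J)) = (2*J)*(33 + 3*J) = 2*J*(33 + 3*J))
Y(55 - 65, -206) - 1*3854 = 6*(55 - 65)*(11 + (55 - 65)) - 1*3854 = 6*(-10)*(11 - 10) - 3854 = 6*(-10)*1 - 3854 = -60 - 3854 = -3914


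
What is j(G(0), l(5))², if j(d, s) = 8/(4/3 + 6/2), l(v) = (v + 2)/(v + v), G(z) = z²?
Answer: 576/169 ≈ 3.4083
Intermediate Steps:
l(v) = (2 + v)/(2*v) (l(v) = (2 + v)/((2*v)) = (2 + v)*(1/(2*v)) = (2 + v)/(2*v))
j(d, s) = 24/13 (j(d, s) = 8/(4*(⅓) + 6*(½)) = 8/(4/3 + 3) = 8/(13/3) = 8*(3/13) = 24/13)
j(G(0), l(5))² = (24/13)² = 576/169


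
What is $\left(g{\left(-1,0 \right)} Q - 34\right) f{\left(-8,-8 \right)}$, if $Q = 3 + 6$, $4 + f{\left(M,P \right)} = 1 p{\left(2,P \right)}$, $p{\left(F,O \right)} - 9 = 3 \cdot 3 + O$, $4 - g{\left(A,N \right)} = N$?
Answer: $12$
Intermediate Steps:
$g{\left(A,N \right)} = 4 - N$
$p{\left(F,O \right)} = 18 + O$ ($p{\left(F,O \right)} = 9 + \left(3 \cdot 3 + O\right) = 9 + \left(9 + O\right) = 18 + O$)
$f{\left(M,P \right)} = 14 + P$ ($f{\left(M,P \right)} = -4 + 1 \left(18 + P\right) = -4 + \left(18 + P\right) = 14 + P$)
$Q = 9$
$\left(g{\left(-1,0 \right)} Q - 34\right) f{\left(-8,-8 \right)} = \left(\left(4 - 0\right) 9 - 34\right) \left(14 - 8\right) = \left(\left(4 + 0\right) 9 - 34\right) 6 = \left(4 \cdot 9 - 34\right) 6 = \left(36 - 34\right) 6 = 2 \cdot 6 = 12$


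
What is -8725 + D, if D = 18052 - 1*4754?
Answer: 4573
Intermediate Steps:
D = 13298 (D = 18052 - 4754 = 13298)
-8725 + D = -8725 + 13298 = 4573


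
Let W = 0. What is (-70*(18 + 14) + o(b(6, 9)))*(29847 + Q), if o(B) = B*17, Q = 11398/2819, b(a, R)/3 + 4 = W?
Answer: -205662822404/2819 ≈ -7.2956e+7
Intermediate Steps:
b(a, R) = -12 (b(a, R) = -12 + 3*0 = -12 + 0 = -12)
Q = 11398/2819 (Q = 11398*(1/2819) = 11398/2819 ≈ 4.0433)
o(B) = 17*B
(-70*(18 + 14) + o(b(6, 9)))*(29847 + Q) = (-70*(18 + 14) + 17*(-12))*(29847 + 11398/2819) = (-70*32 - 204)*(84150091/2819) = (-2240 - 204)*(84150091/2819) = -2444*84150091/2819 = -205662822404/2819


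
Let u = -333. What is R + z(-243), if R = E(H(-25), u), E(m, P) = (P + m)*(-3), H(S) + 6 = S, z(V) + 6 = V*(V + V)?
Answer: 119184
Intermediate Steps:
z(V) = -6 + 2*V² (z(V) = -6 + V*(V + V) = -6 + V*(2*V) = -6 + 2*V²)
H(S) = -6 + S
E(m, P) = -3*P - 3*m
R = 1092 (R = -3*(-333) - 3*(-6 - 25) = 999 - 3*(-31) = 999 + 93 = 1092)
R + z(-243) = 1092 + (-6 + 2*(-243)²) = 1092 + (-6 + 2*59049) = 1092 + (-6 + 118098) = 1092 + 118092 = 119184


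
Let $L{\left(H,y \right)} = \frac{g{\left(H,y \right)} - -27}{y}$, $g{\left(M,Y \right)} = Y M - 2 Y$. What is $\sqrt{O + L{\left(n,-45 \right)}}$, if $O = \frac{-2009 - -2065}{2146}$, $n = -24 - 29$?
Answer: $\frac{i \sqrt{1599596210}}{5365} \approx 7.4548 i$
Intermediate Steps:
$n = -53$ ($n = -24 - 29 = -53$)
$g{\left(M,Y \right)} = - 2 Y + M Y$ ($g{\left(M,Y \right)} = M Y - 2 Y = - 2 Y + M Y$)
$L{\left(H,y \right)} = \frac{27 + y \left(-2 + H\right)}{y}$ ($L{\left(H,y \right)} = \frac{y \left(-2 + H\right) - -27}{y} = \frac{y \left(-2 + H\right) + 27}{y} = \frac{27 + y \left(-2 + H\right)}{y}$)
$O = \frac{28}{1073}$ ($O = \left(-2009 + 2065\right) \frac{1}{2146} = 56 \cdot \frac{1}{2146} = \frac{28}{1073} \approx 0.026095$)
$\sqrt{O + L{\left(n,-45 \right)}} = \sqrt{\frac{28}{1073} - \left(55 + \frac{3}{5}\right)} = \sqrt{\frac{28}{1073} - \frac{278}{5}} = \sqrt{- \frac{298154}{5365}} = \frac{i \sqrt{1599596210}}{5365}$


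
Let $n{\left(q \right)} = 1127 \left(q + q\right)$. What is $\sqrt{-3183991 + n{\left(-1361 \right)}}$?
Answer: $i \sqrt{6251685} \approx 2500.3 i$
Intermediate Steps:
$n{\left(q \right)} = 2254 q$ ($n{\left(q \right)} = 1127 \cdot 2 q = 2254 q$)
$\sqrt{-3183991 + n{\left(-1361 \right)}} = \sqrt{-3183991 + 2254 \left(-1361\right)} = \sqrt{-3183991 - 3067694} = \sqrt{-6251685} = i \sqrt{6251685}$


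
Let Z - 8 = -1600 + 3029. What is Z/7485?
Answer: 479/2495 ≈ 0.19198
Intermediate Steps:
Z = 1437 (Z = 8 + (-1600 + 3029) = 8 + 1429 = 1437)
Z/7485 = 1437/7485 = 1437*(1/7485) = 479/2495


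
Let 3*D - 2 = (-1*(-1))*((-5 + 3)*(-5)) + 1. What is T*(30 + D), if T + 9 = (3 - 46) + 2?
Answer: -5150/3 ≈ -1716.7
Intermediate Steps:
T = -50 (T = -9 + ((3 - 46) + 2) = -9 + (-43 + 2) = -9 - 41 = -50)
D = 13/3 (D = 2/3 + ((-1*(-1))*((-5 + 3)*(-5)) + 1)/3 = 2/3 + (1*(-2*(-5)) + 1)/3 = 2/3 + (1*10 + 1)/3 = 2/3 + (10 + 1)/3 = 2/3 + (1/3)*11 = 2/3 + 11/3 = 13/3 ≈ 4.3333)
T*(30 + D) = -50*(30 + 13/3) = -50*103/3 = -5150/3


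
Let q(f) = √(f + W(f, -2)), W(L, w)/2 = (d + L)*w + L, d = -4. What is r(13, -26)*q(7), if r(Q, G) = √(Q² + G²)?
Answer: 39*√5 ≈ 87.207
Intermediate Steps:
W(L, w) = 2*L + 2*w*(-4 + L) (W(L, w) = 2*((-4 + L)*w + L) = 2*(w*(-4 + L) + L) = 2*(L + w*(-4 + L)) = 2*L + 2*w*(-4 + L))
q(f) = √(16 - f) (q(f) = √(f + (-8*(-2) + 2*f + 2*f*(-2))) = √(f + (16 + 2*f - 4*f)) = √(f + (16 - 2*f)) = √(16 - f))
r(Q, G) = √(G² + Q²)
r(13, -26)*q(7) = √((-26)² + 13²)*√(16 - 1*7) = √(676 + 169)*√(16 - 7) = √845*√9 = (13*√5)*3 = 39*√5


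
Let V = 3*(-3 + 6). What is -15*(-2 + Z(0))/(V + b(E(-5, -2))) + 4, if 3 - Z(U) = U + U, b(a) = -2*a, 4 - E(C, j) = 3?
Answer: 13/7 ≈ 1.8571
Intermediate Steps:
E(C, j) = 1 (E(C, j) = 4 - 1*3 = 4 - 3 = 1)
V = 9 (V = 3*3 = 9)
Z(U) = 3 - 2*U (Z(U) = 3 - (U + U) = 3 - 2*U)
-15*(-2 + Z(0))/(V + b(E(-5, -2))) + 4 = -15*(-2 + (3 - 2*0))/(9 - 2*1) + 4 = -15*(-2 + (3 + 0))/(9 - 2) + 4 = -15*(-2 + 3)/7 + 4 = -15/7 + 4 = 13/7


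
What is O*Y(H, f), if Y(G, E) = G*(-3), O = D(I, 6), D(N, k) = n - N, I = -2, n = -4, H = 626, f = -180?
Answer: 3756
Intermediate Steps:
D(N, k) = -4 - N
O = -2 (O = -4 - 1*(-2) = -4 + 2 = -2)
Y(G, E) = -3*G
O*Y(H, f) = -(-6)*626 = -2*(-1878) = 3756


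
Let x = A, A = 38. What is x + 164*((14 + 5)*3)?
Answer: 9386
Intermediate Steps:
x = 38
x + 164*((14 + 5)*3) = 38 + 164*((14 + 5)*3) = 38 + 164*(19*3) = 38 + 164*57 = 38 + 9348 = 9386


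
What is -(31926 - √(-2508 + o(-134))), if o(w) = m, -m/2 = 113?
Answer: -31926 + I*√2734 ≈ -31926.0 + 52.288*I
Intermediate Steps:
m = -226 (m = -2*113 = -226)
o(w) = -226
-(31926 - √(-2508 + o(-134))) = -(31926 - √(-2508 - 226)) = -(31926 - √(-2734)) = -(31926 - I*√2734) = -31926 + I*√2734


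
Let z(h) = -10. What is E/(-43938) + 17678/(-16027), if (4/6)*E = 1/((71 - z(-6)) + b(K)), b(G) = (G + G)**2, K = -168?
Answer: -58502199352579/53038508245668 ≈ -1.1030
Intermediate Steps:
b(G) = 4*G**2 (b(G) = (2*G)**2 = 4*G**2)
E = 1/75318 (E = 3/(2*((71 - 1*(-10)) + 4*(-168)**2)) = 3/(2*((71 + 10) + 4*28224)) = 3/(2*(81 + 112896)) = (3/2)/112977 = (3/2)*(1/112977) = 1/75318 ≈ 1.3277e-5)
E/(-43938) + 17678/(-16027) = (1/75318)/(-43938) + 17678/(-16027) = (1/75318)*(-1/43938) + 17678*(-1/16027) = -1/3309322284 - 17678/16027 = -58502199352579/53038508245668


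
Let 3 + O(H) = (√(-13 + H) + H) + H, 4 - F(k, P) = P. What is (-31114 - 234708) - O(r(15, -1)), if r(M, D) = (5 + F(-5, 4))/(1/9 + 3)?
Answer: -3721511/14 - I*√2233/14 ≈ -2.6582e+5 - 3.3753*I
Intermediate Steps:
F(k, P) = 4 - P
r(M, D) = 45/28 (r(M, D) = (5 + (4 - 1*4))/(1/9 + 3) = (5 + (4 - 4))/(⅑ + 3) = (5 + 0)/(28/9) = 5*(9/28) = 45/28)
O(H) = -3 + √(-13 + H) + 2*H (O(H) = -3 + ((√(-13 + H) + H) + H) = -3 + ((H + √(-13 + H)) + H) = -3 + (√(-13 + H) + 2*H) = -3 + √(-13 + H) + 2*H)
(-31114 - 234708) - O(r(15, -1)) = (-31114 - 234708) - (-3 + √(-13 + 45/28) + 2*(45/28)) = -265822 - (-3 + √(-319/28) + 45/14) = -265822 - (-3 + I*√2233/14 + 45/14) = -265822 - (3/14 + I*√2233/14) = -265822 + (-3/14 - I*√2233/14) = -3721511/14 - I*√2233/14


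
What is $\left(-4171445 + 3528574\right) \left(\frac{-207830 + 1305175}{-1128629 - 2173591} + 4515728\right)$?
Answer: $- \frac{1917288984043163573}{660444} \approx -2.903 \cdot 10^{12}$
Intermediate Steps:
$\left(-4171445 + 3528574\right) \left(\frac{-207830 + 1305175}{-1128629 - 2173591} + 4515728\right) = - 642871 \left(\frac{1097345}{-3302220} + 4515728\right) = - 642871 \left(1097345 \left(- \frac{1}{3302220}\right) + 4515728\right) = - 642871 \left(- \frac{219469}{660444} + 4515728\right) = \left(-642871\right) \frac{2982385243763}{660444} = - \frac{1917288984043163573}{660444}$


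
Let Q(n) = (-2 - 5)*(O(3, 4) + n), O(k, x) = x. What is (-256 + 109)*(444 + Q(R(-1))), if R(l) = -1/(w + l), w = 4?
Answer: -61495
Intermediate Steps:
R(l) = -1/(4 + l)
Q(n) = -28 - 7*n (Q(n) = (-2 - 5)*(4 + n) = -7*(4 + n) = -28 - 7*n)
(-256 + 109)*(444 + Q(R(-1))) = (-256 + 109)*(444 + (-28 - (-7)/(4 - 1))) = -147*(444 + (-28 - (-7)/3)) = -147*(444 + (-28 - 7*(-⅓))) = -147*(444 + (-28 + 7/3)) = -147*(444 - 77/3) = -147*1255/3 = -61495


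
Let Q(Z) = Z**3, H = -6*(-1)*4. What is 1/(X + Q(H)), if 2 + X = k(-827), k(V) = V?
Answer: 1/12995 ≈ 7.6953e-5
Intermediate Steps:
H = 24 (H = 6*4 = 24)
X = -829 (X = -2 - 827 = -829)
1/(X + Q(H)) = 1/(-829 + 24**3) = 1/(-829 + 13824) = 1/12995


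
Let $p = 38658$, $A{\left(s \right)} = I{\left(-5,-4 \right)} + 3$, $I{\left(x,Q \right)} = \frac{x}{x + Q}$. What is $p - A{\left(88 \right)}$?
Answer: $\frac{347890}{9} \approx 38654.0$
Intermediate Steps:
$I{\left(x,Q \right)} = \frac{x}{Q + x}$
$A{\left(s \right)} = \frac{32}{9}$ ($A{\left(s \right)} = - \frac{5}{-4 - 5} + 3 = - \frac{5}{-9} + 3 = \left(-5\right) \left(- \frac{1}{9}\right) + 3 = \frac{5}{9} + 3 = \frac{32}{9}$)
$p - A{\left(88 \right)} = 38658 - \frac{32}{9} = \frac{347890}{9}$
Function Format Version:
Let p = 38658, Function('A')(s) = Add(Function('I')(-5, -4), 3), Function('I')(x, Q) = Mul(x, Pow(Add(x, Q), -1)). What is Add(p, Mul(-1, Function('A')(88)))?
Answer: Rational(347890, 9) ≈ 38654.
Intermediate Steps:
Function('I')(x, Q) = Mul(x, Pow(Add(Q, x), -1))
Function('A')(s) = Rational(32, 9) (Function('A')(s) = Add(Mul(-5, Pow(Add(-4, -5), -1)), 3) = Add(Mul(-5, Pow(-9, -1)), 3) = Add(Mul(-5, Rational(-1, 9)), 3) = Add(Rational(5, 9), 3) = Rational(32, 9))
Add(p, Mul(-1, Function('A')(88))) = Add(38658, Mul(-1, Rational(32, 9))) = Add(38658, Rational(-32, 9)) = Rational(347890, 9)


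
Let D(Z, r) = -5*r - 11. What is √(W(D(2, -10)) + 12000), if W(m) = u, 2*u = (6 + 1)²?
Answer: √48098/2 ≈ 109.66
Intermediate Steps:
D(Z, r) = -11 - 5*r
u = 49/2 (u = (6 + 1)²/2 = (½)*7² = (½)*49 = 49/2 ≈ 24.500)
W(m) = 49/2
√(W(D(2, -10)) + 12000) = √(49/2 + 12000) = √(24049/2) = √48098/2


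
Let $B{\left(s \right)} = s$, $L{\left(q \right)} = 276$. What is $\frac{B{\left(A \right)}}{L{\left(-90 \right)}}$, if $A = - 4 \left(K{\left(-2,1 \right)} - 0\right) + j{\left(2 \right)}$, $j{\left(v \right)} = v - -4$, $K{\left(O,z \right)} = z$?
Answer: $\frac{1}{138} \approx 0.0072464$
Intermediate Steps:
$j{\left(v \right)} = 4 + v$ ($j{\left(v \right)} = v + 4 = 4 + v$)
$A = 2$ ($A = - 4 \left(1 - 0\right) + \left(4 + 2\right) = - 4 \left(1 + 0\right) + 6 = \left(-4\right) 1 + 6 = -4 + 6 = 2$)
$\frac{B{\left(A \right)}}{L{\left(-90 \right)}} = \frac{2}{276} = 2 \cdot \frac{1}{276} = \frac{1}{138}$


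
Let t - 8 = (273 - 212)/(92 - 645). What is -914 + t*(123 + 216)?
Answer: 973615/553 ≈ 1760.6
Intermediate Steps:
t = 4363/553 (t = 8 + (273 - 212)/(92 - 645) = 8 + 61/(-553) = 8 + 61*(-1/553) = 8 - 61/553 = 4363/553 ≈ 7.8897)
-914 + t*(123 + 216) = -914 + 4363*(123 + 216)/553 = -914 + (4363/553)*339 = -914 + 1479057/553 = 973615/553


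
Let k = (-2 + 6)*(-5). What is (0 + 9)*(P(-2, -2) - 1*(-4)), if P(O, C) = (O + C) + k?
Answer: -180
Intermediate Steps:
k = -20 (k = 4*(-5) = -20)
P(O, C) = -20 + C + O (P(O, C) = (O + C) - 20 = (C + O) - 20 = -20 + C + O)
(0 + 9)*(P(-2, -2) - 1*(-4)) = (0 + 9)*((-20 - 2 - 2) - 1*(-4)) = 9*(-24 + 4) = 9*(-20) = -180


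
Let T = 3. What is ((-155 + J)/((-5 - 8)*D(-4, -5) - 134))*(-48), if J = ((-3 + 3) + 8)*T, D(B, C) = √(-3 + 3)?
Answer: -3144/67 ≈ -46.925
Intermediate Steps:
D(B, C) = 0 (D(B, C) = √0 = 0)
J = 24 (J = ((-3 + 3) + 8)*3 = (0 + 8)*3 = 8*3 = 24)
((-155 + J)/((-5 - 8)*D(-4, -5) - 134))*(-48) = ((-155 + 24)/((-5 - 8)*0 - 134))*(-48) = -131/(-13*0 - 134)*(-48) = -131/(0 - 134)*(-48) = -131/(-134)*(-48) = -131*(-1/134)*(-48) = (131/134)*(-48) = -3144/67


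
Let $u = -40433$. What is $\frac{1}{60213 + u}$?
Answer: $\frac{1}{19780} \approx 5.0556 \cdot 10^{-5}$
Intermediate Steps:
$\frac{1}{60213 + u} = \frac{1}{60213 - 40433} = \frac{1}{19780}$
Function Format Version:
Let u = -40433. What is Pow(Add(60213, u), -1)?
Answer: Rational(1, 19780) ≈ 5.0556e-5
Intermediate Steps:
Pow(Add(60213, u), -1) = Pow(Add(60213, -40433), -1) = Pow(19780, -1) = Rational(1, 19780)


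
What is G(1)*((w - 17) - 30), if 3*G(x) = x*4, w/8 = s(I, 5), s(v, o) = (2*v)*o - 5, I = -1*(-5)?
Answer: 1252/3 ≈ 417.33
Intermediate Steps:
I = 5
s(v, o) = -5 + 2*o*v (s(v, o) = 2*o*v - 5 = -5 + 2*o*v)
w = 360 (w = 8*(-5 + 2*5*5) = 8*(-5 + 50) = 8*45 = 360)
G(x) = 4*x/3 (G(x) = (x*4)/3 = (4*x)/3 = 4*x/3)
G(1)*((w - 17) - 30) = ((4/3)*1)*((360 - 17) - 30) = 4*(343 - 30)/3 = (4/3)*313 = 1252/3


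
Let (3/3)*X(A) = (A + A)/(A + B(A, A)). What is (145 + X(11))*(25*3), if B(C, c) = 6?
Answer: 186525/17 ≈ 10972.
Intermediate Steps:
X(A) = 2*A/(6 + A) (X(A) = (A + A)/(A + 6) = (2*A)/(6 + A) = 2*A/(6 + A))
(145 + X(11))*(25*3) = (145 + 2*11/(6 + 11))*(25*3) = (145 + 2*11/17)*75 = (145 + 2*11*(1/17))*75 = (145 + 22/17)*75 = (2487/17)*75 = 186525/17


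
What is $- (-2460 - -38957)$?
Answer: $-36497$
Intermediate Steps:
$- (-2460 - -38957) = - (-2460 + 38957) = \left(-1\right) 36497 = -36497$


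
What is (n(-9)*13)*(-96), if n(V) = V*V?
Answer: -101088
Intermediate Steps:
n(V) = V²
(n(-9)*13)*(-96) = ((-9)²*13)*(-96) = (81*13)*(-96) = 1053*(-96) = -101088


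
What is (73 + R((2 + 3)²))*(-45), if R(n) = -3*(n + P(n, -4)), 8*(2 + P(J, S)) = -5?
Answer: -2115/8 ≈ -264.38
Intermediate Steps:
P(J, S) = -21/8 (P(J, S) = -2 + (⅛)*(-5) = -2 - 5/8 = -21/8)
R(n) = 63/8 - 3*n (R(n) = -3*(n - 21/8) = -3*(-21/8 + n) = 63/8 - 3*n)
(73 + R((2 + 3)²))*(-45) = (73 + (63/8 - 3*(2 + 3)²))*(-45) = (73 + (63/8 - 3*5²))*(-45) = (73 + (63/8 - 3*25))*(-45) = (73 + (63/8 - 75))*(-45) = (73 - 537/8)*(-45) = (47/8)*(-45) = -2115/8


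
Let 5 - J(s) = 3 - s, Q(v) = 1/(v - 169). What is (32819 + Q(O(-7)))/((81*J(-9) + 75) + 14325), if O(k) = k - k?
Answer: 5546410/2337777 ≈ 2.3725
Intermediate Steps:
O(k) = 0
Q(v) = 1/(-169 + v)
J(s) = 2 + s (J(s) = 5 - (3 - s) = 5 + (-3 + s) = 2 + s)
(32819 + Q(O(-7)))/((81*J(-9) + 75) + 14325) = (32819 + 1/(-169 + 0))/((81*(2 - 9) + 75) + 14325) = (32819 + 1/(-169))/((81*(-7) + 75) + 14325) = (32819 - 1/169)/((-567 + 75) + 14325) = 5546410/(169*(-492 + 14325)) = (5546410/169)/13833 = (5546410/169)*(1/13833) = 5546410/2337777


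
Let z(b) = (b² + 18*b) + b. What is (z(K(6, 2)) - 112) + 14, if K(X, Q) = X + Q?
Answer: 118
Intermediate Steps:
K(X, Q) = Q + X
z(b) = b² + 19*b
(z(K(6, 2)) - 112) + 14 = ((2 + 6)*(19 + (2 + 6)) - 112) + 14 = (8*(19 + 8) - 112) + 14 = (8*27 - 112) + 14 = (216 - 112) + 14 = 104 + 14 = 118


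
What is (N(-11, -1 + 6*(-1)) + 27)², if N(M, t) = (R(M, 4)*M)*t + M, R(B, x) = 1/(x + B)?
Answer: 25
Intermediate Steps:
R(B, x) = 1/(B + x)
N(M, t) = M + M*t/(4 + M) (N(M, t) = (M/(M + 4))*t + M = (M/(4 + M))*t + M = M*t/(4 + M) + M = M + M*t/(4 + M))
(N(-11, -1 + 6*(-1)) + 27)² = (-11*(4 - 11 + (-1 + 6*(-1)))/(4 - 11) + 27)² = (-11*(4 - 11 + (-1 - 6))/(-7) + 27)² = (-11*(-⅐)*(4 - 11 - 7) + 27)² = (-11*(-⅐)*(-14) + 27)² = (-22 + 27)² = 5² = 25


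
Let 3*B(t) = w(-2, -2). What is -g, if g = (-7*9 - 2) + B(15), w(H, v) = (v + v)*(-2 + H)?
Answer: 179/3 ≈ 59.667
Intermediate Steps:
w(H, v) = 2*v*(-2 + H) (w(H, v) = (2*v)*(-2 + H) = 2*v*(-2 + H))
B(t) = 16/3 (B(t) = (2*(-2)*(-2 - 2))/3 = (2*(-2)*(-4))/3 = (1/3)*16 = 16/3)
g = -179/3 (g = (-7*9 - 2) + 16/3 = (-63 - 2) + 16/3 = -65 + 16/3 = -179/3 ≈ -59.667)
-g = -1*(-179/3) = 179/3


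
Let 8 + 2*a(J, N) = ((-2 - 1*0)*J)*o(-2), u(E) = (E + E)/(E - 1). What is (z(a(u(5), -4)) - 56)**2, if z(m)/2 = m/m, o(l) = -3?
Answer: 2916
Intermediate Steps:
u(E) = 2*E/(-1 + E) (u(E) = (2*E)/(-1 + E) = 2*E/(-1 + E))
a(J, N) = -4 + 3*J (a(J, N) = -4 + (((-2 - 1*0)*J)*(-3))/2 = -4 + (((-2 + 0)*J)*(-3))/2 = -4 + (-2*J*(-3))/2 = -4 + (6*J)/2 = -4 + 3*J)
z(m) = 2 (z(m) = 2*(m/m) = 2*1 = 2)
(z(a(u(5), -4)) - 56)**2 = (2 - 56)**2 = (-54)**2 = 2916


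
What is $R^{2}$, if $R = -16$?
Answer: $256$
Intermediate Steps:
$R^{2} = \left(-16\right)^{2} = 256$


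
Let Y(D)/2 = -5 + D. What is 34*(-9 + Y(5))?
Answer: -306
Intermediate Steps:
Y(D) = -10 + 2*D (Y(D) = 2*(-5 + D) = -10 + 2*D)
34*(-9 + Y(5)) = 34*(-9 + (-10 + 2*5)) = 34*(-9 + (-10 + 10)) = 34*(-9 + 0) = 34*(-9) = -306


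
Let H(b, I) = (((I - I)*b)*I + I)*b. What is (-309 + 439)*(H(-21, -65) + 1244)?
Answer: 339170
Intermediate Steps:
H(b, I) = I*b (H(b, I) = ((0*b)*I + I)*b = (0*I + I)*b = (0 + I)*b = I*b)
(-309 + 439)*(H(-21, -65) + 1244) = (-309 + 439)*(-65*(-21) + 1244) = 130*(1365 + 1244) = 130*2609 = 339170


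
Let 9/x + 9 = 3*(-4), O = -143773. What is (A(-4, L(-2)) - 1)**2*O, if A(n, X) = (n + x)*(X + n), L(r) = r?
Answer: -658090099/7 ≈ -9.4013e+7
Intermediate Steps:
x = -3/7 (x = 9/(-9 + 3*(-4)) = 9/(-9 - 12) = 9/(-21) = 9*(-1/21) = -3/7 ≈ -0.42857)
A(n, X) = (-3/7 + n)*(X + n) (A(n, X) = (n - 3/7)*(X + n) = (-3/7 + n)*(X + n))
(A(-4, L(-2)) - 1)**2*O = (((-4)**2 - 3/7*(-2) - 3/7*(-4) - 2*(-4)) - 1)**2*(-143773) = ((16 + 6/7 + 12/7 + 8) - 1)**2*(-143773) = (186/7 - 1)**2*(-143773) = (179/7)**2*(-143773) = (32041/49)*(-143773) = -658090099/7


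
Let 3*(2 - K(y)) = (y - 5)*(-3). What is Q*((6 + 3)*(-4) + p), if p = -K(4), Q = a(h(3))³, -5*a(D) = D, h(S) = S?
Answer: 999/125 ≈ 7.9920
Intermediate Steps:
a(D) = -D/5
K(y) = -3 + y (K(y) = 2 - (y - 5)*(-3)/3 = 2 - (-5 + y)*(-3)/3 = 2 - (15 - 3*y)/3 = 2 + (-5 + y) = -3 + y)
Q = -27/125 (Q = (-⅕*3)³ = (-⅗)³ = -27/125 ≈ -0.21600)
p = -1 (p = -(-3 + 4) = -1*1 = -1)
Q*((6 + 3)*(-4) + p) = -27*((6 + 3)*(-4) - 1)/125 = -27*(9*(-4) - 1)/125 = -27*(-36 - 1)/125 = -27/125*(-37) = 999/125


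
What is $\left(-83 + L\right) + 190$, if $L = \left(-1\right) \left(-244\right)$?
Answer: $351$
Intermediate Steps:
$L = 244$
$\left(-83 + L\right) + 190 = \left(-83 + 244\right) + 190 = 161 + 190 = 351$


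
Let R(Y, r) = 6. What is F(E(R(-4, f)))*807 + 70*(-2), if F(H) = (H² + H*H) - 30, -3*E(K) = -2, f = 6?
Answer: -70898/3 ≈ -23633.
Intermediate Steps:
E(K) = ⅔ (E(K) = -⅓*(-2) = ⅔)
F(H) = -30 + 2*H² (F(H) = (H² + H²) - 30 = 2*H² - 30 = -30 + 2*H²)
F(E(R(-4, f)))*807 + 70*(-2) = (-30 + 2*(⅔)²)*807 + 70*(-2) = (-30 + 2*(4/9))*807 - 140 = (-30 + 8/9)*807 - 140 = -262/9*807 - 140 = -70478/3 - 140 = -70898/3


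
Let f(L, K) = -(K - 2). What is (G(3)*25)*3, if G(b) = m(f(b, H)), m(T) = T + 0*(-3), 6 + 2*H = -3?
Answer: 975/2 ≈ 487.50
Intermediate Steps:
H = -9/2 (H = -3 + (1/2)*(-3) = -3 - 3/2 = -9/2 ≈ -4.5000)
f(L, K) = 2 - K (f(L, K) = -(-2 + K) = 2 - K)
m(T) = T (m(T) = T + 0 = T)
G(b) = 13/2 (G(b) = 2 - 1*(-9/2) = 2 + 9/2 = 13/2)
(G(3)*25)*3 = ((13/2)*25)*3 = (325/2)*3 = 975/2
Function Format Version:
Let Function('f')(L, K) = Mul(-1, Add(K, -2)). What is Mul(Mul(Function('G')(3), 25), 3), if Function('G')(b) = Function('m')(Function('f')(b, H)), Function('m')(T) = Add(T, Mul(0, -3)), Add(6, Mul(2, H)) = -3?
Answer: Rational(975, 2) ≈ 487.50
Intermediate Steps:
H = Rational(-9, 2) (H = Add(-3, Mul(Rational(1, 2), -3)) = Add(-3, Rational(-3, 2)) = Rational(-9, 2) ≈ -4.5000)
Function('f')(L, K) = Add(2, Mul(-1, K)) (Function('f')(L, K) = Mul(-1, Add(-2, K)) = Add(2, Mul(-1, K)))
Function('m')(T) = T (Function('m')(T) = Add(T, 0) = T)
Function('G')(b) = Rational(13, 2) (Function('G')(b) = Add(2, Mul(-1, Rational(-9, 2))) = Add(2, Rational(9, 2)) = Rational(13, 2))
Mul(Mul(Function('G')(3), 25), 3) = Mul(Mul(Rational(13, 2), 25), 3) = Mul(Rational(325, 2), 3) = Rational(975, 2)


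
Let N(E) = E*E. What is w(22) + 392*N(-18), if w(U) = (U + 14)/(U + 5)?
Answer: 381028/3 ≈ 1.2701e+5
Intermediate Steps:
w(U) = (14 + U)/(5 + U)
N(E) = E²
w(22) + 392*N(-18) = (14 + 22)/(5 + 22) + 392*(-18)² = 36/27 + 392*324 = (1/27)*36 + 127008 = 4/3 + 127008 = 381028/3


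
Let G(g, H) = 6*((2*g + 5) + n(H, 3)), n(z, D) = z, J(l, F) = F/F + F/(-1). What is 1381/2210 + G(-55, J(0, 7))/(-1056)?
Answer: 244183/194480 ≈ 1.2556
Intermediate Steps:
J(l, F) = 1 - F (J(l, F) = 1 + F*(-1) = 1 - F)
G(g, H) = 30 + 6*H + 12*g (G(g, H) = 6*((2*g + 5) + H) = 6*((5 + 2*g) + H) = 6*(5 + H + 2*g) = 30 + 6*H + 12*g)
1381/2210 + G(-55, J(0, 7))/(-1056) = 1381/2210 + (30 + 6*(1 - 1*7) + 12*(-55))/(-1056) = 1381*(1/2210) + (30 + 6*(1 - 7) - 660)*(-1/1056) = 1381/2210 + (30 + 6*(-6) - 660)*(-1/1056) = 1381/2210 + (30 - 36 - 660)*(-1/1056) = 1381/2210 - 666*(-1/1056) = 1381/2210 + 111/176 = 244183/194480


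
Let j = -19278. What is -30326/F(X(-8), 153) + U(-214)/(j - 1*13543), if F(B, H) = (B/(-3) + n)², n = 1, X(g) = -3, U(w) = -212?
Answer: -497664399/65642 ≈ -7581.5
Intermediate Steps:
F(B, H) = (1 - B/3)² (F(B, H) = (B/(-3) + 1)² = (B*(-⅓) + 1)² = (-B/3 + 1)² = (1 - B/3)²)
-30326/F(X(-8), 153) + U(-214)/(j - 1*13543) = -30326*9/(-3 - 3)² - 212/(-19278 - 1*13543) = -30326/((⅑)*(-6)²) - 212/(-19278 - 13543) = -30326/((⅑)*36) - 212/(-32821) = -30326/4 - 212*(-1/32821) = -30326*¼ + 212/32821 = -15163/2 + 212/32821 = -497664399/65642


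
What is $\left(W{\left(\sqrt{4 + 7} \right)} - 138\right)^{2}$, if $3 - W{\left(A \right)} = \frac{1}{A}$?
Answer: $\frac{\left(1485 + \sqrt{11}\right)^{2}}{121} \approx 18307.0$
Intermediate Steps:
$W{\left(A \right)} = 3 - \frac{1}{A}$
$\left(W{\left(\sqrt{4 + 7} \right)} - 138\right)^{2} = \left(\left(3 - \frac{1}{\sqrt{4 + 7}}\right) - 138\right)^{2} = \left(\left(3 - \frac{1}{\sqrt{11}}\right) - 138\right)^{2} = \left(\left(3 - \frac{\sqrt{11}}{11}\right) - 138\right)^{2} = \left(-135 - \frac{\sqrt{11}}{11}\right)^{2}$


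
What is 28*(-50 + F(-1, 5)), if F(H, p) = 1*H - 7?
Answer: -1624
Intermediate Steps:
F(H, p) = -7 + H (F(H, p) = H - 7 = -7 + H)
28*(-50 + F(-1, 5)) = 28*(-50 + (-7 - 1)) = 28*(-50 - 8) = 28*(-58) = -1624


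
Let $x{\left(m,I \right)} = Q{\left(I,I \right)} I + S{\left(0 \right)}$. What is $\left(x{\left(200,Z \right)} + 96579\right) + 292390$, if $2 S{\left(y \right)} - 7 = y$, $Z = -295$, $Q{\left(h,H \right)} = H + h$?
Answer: $\frac{1126045}{2} \approx 5.6302 \cdot 10^{5}$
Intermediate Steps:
$S{\left(y \right)} = \frac{7}{2} + \frac{y}{2}$
$x{\left(m,I \right)} = \frac{7}{2} + 2 I^{2}$ ($x{\left(m,I \right)} = \left(I + I\right) I + \left(\frac{7}{2} + \frac{1}{2} \cdot 0\right) = 2 I I + \left(\frac{7}{2} + 0\right) = 2 I^{2} + \frac{7}{2} = \frac{7}{2} + 2 I^{2}$)
$\left(x{\left(200,Z \right)} + 96579\right) + 292390 = \left(\left(\frac{7}{2} + 2 \left(-295\right)^{2}\right) + 96579\right) + 292390 = \left(\left(\frac{7}{2} + 2 \cdot 87025\right) + 96579\right) + 292390 = \left(\left(\frac{7}{2} + 174050\right) + 96579\right) + 292390 = \left(\frac{348107}{2} + 96579\right) + 292390 = \frac{541265}{2} + 292390 = \frac{1126045}{2}$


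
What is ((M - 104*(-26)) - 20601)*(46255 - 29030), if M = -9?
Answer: -308430850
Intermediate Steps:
((M - 104*(-26)) - 20601)*(46255 - 29030) = ((-9 - 104*(-26)) - 20601)*(46255 - 29030) = ((-9 + 2704) - 20601)*17225 = (2695 - 20601)*17225 = -17906*17225 = -308430850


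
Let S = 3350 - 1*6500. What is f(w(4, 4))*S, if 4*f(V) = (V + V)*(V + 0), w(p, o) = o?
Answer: -25200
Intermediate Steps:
f(V) = V**2/2 (f(V) = ((V + V)*(V + 0))/4 = ((2*V)*V)/4 = (2*V**2)/4 = V**2/2)
S = -3150 (S = 3350 - 6500 = -3150)
f(w(4, 4))*S = ((1/2)*4**2)*(-3150) = ((1/2)*16)*(-3150) = 8*(-3150) = -25200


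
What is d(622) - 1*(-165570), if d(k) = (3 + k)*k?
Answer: 554320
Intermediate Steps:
d(k) = k*(3 + k)
d(622) - 1*(-165570) = 622*(3 + 622) - 1*(-165570) = 622*625 + 165570 = 388750 + 165570 = 554320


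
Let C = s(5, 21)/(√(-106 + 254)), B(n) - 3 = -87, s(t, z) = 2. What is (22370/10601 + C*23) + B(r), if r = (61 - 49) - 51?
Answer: -868114/10601 + 23*√37/37 ≈ -78.109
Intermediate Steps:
r = -39 (r = 12 - 51 = -39)
B(n) = -84 (B(n) = 3 - 87 = -84)
C = √37/37 (C = 2/(√(-106 + 254)) = 2/(√148) = 2/((2*√37)) = 2*(√37/74) = √37/37 ≈ 0.16440)
(22370/10601 + C*23) + B(r) = (22370/10601 + (√37/37)*23) - 84 = (22370*(1/10601) + 23*√37/37) - 84 = (22370/10601 + 23*√37/37) - 84 = -868114/10601 + 23*√37/37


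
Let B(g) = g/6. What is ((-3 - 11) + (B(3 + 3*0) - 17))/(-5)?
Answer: 61/10 ≈ 6.1000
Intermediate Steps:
B(g) = g/6 (B(g) = g*(1/6) = g/6)
((-3 - 11) + (B(3 + 3*0) - 17))/(-5) = ((-3 - 11) + ((3 + 3*0)/6 - 17))/(-5) = (-14 + ((3 + 0)/6 - 17))*(-1/5) = (-14 + ((1/6)*3 - 17))*(-1/5) = (-14 + (1/2 - 17))*(-1/5) = (-14 - 33/2)*(-1/5) = -61/2*(-1/5) = 61/10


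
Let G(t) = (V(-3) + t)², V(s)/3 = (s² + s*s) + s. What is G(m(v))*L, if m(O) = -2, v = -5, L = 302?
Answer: 558398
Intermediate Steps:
V(s) = 3*s + 6*s² (V(s) = 3*((s² + s*s) + s) = 3*((s² + s²) + s) = 3*(2*s² + s) = 3*(s + 2*s²) = 3*s + 6*s²)
G(t) = (45 + t)² (G(t) = (3*(-3)*(1 + 2*(-3)) + t)² = (3*(-3)*(1 - 6) + t)² = (3*(-3)*(-5) + t)² = (45 + t)²)
G(m(v))*L = (45 - 2)²*302 = 43²*302 = 1849*302 = 558398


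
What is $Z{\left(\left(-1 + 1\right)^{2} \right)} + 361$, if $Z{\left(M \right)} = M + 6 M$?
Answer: $361$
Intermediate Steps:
$Z{\left(M \right)} = 7 M$
$Z{\left(\left(-1 + 1\right)^{2} \right)} + 361 = 7 \left(-1 + 1\right)^{2} + 361 = 7 \cdot 0^{2} + 361 = 7 \cdot 0 + 361 = 0 + 361 = 361$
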